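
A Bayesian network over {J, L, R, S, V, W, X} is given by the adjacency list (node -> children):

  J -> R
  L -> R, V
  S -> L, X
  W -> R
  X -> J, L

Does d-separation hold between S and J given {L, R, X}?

We examine all 4 paths between S and J:
Path 1: S → X → J
  X is a chain here and X is conditioned on, so the path is blocked at X.
Path 2: S → X → L → R ← J
  X is a chain here and X is conditioned on, so the path is blocked at X.
Path 3: S → L → R ← J
  L is a chain here and L is conditioned on, so the path is blocked at L.
Path 4: S → L ← X → J
  X is a fork here and X is conditioned on, so the path is blocked at X.
Every path is blocked, so S and J are d-separated given {L, R, X}.

Yes — S and J are d-separated given {L, R, X}.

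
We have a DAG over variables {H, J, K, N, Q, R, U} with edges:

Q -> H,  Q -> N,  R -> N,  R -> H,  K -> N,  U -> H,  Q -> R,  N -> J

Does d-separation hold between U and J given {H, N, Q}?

Yes

Enumerating the 4 paths from U to J and testing each for blocking by {H, N, Q}:
Path 1: U → H ← R → N → J
  N is a chain here and N is conditioned on, so the path is blocked at N.
Path 2: U → H ← R ← Q → N → J
  Q is a fork here and Q is conditioned on, so the path is blocked at Q.
Path 3: U → H ← Q → R → N → J
  Q is a fork here and Q is conditioned on, so the path is blocked at Q.
Path 4: U → H ← Q → N → J
  Q is a fork here and Q is conditioned on, so the path is blocked at Q.
Every path is blocked, so U and J are d-separated given {H, N, Q}.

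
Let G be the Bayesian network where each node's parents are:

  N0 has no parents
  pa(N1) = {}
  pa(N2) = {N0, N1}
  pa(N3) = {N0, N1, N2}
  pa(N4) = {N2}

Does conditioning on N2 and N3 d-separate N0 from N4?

Yes

3 paths connect N0 and N4; each must be blocked for d-separation to hold:
Path 1: N0 → N2 → N4
  N2 is a chain here and N2 is conditioned on, so the path is blocked at N2.
Path 2: N0 → N3 ← N2 → N4
  N2 is a fork here and N2 is conditioned on, so the path is blocked at N2.
Path 3: N0 → N3 ← N1 → N2 → N4
  N2 is a chain here and N2 is conditioned on, so the path is blocked at N2.
All paths are blocked; N0 ⊥ N4 | {N2, N3} holds.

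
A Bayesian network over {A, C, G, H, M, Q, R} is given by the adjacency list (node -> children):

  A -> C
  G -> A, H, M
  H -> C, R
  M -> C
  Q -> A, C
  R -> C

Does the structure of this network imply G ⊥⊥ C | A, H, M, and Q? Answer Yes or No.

There are 5 undirected paths between G and C; checking each against the conditioning set {A, H, M, Q}:
  1. G → H → R → C — H:chain[blocks]; R:chain[open] ⇒ blocked
  2. G → H → C — H:chain[blocks] ⇒ blocked
  3. G → A ← Q → C — A:collider[open]; Q:fork[blocks] ⇒ blocked
  4. G → A → C — A:chain[blocks] ⇒ blocked
  5. G → M → C — M:chain[blocks] ⇒ blocked
All paths are blocked; G ⊥ C | {A, H, M, Q} holds.

Yes — G and C are d-separated given {A, H, M, Q}.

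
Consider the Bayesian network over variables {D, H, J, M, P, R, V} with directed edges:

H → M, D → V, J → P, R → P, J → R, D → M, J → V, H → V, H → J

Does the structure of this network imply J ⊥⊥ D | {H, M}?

Yes

There are 4 undirected paths between J and D; checking each against the conditioning set {H, M}:
  1. J ← H → V ← D — H:fork[blocks]; V:collider[blocks] ⇒ blocked
  2. J ← H → M ← D — H:fork[blocks]; M:collider[open] ⇒ blocked
  3. J → V ← H → M ← D — V:collider[blocks]; H:fork[blocks]; M:collider[open] ⇒ blocked
  4. J → V ← D — V:collider[blocks] ⇒ blocked
Every path is blocked, so J and D are d-separated given {H, M}.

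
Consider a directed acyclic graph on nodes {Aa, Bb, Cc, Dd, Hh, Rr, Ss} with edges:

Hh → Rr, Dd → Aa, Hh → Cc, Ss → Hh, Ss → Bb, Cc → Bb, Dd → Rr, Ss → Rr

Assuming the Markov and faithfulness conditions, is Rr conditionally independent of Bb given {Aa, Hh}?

We examine all 4 paths between Rr and Bb:
Path 1: Rr ← Ss → Bb
  Ss is a fork and Ss is not conditioned on — no node blocks this path, so it is active.
Path 2: Rr ← Ss → Hh → Cc → Bb
  Hh is a chain here and Hh is conditioned on, so the path is blocked at Hh.
Path 3: Rr ← Hh ← Ss → Bb
  Hh is a chain here and Hh is conditioned on, so the path is blocked at Hh.
Path 4: Rr ← Hh → Cc → Bb
  Hh is a fork here and Hh is conditioned on, so the path is blocked at Hh.
Because an active path exists, Rr and Bb are not d-separated.

No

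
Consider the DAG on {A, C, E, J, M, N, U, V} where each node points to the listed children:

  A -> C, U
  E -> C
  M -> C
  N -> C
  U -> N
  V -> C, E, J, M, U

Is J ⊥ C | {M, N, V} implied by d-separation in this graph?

Yes — J and C are d-separated given {M, N, V}.

We examine all 5 paths between J and C:
  1. J ← V → M → C — V:fork[blocks]; M:chain[blocks] ⇒ blocked
  2. J ← V → C — V:fork[blocks] ⇒ blocked
  3. J ← V → U ← A → C — V:fork[blocks]; U:collider[open]; A:fork[open] ⇒ blocked
  4. J ← V → U → N → C — V:fork[blocks]; U:chain[open]; N:chain[blocks] ⇒ blocked
  5. J ← V → E → C — V:fork[blocks]; E:chain[open] ⇒ blocked
Since every path is blocked, d-separation holds.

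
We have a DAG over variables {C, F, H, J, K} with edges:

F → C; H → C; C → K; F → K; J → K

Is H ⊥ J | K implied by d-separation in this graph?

There are 2 undirected paths between H and J; checking each against the conditioning set {K}:
  1. H → C → K ← J — C:chain[open]; K:collider[open] ⇒ active
  2. H → C ← F → K ← J — C:collider[open]; F:fork[open]; K:collider[open] ⇒ active
Because an active path exists, H and J are not d-separated.

No — H and J are not d-separated given {K}.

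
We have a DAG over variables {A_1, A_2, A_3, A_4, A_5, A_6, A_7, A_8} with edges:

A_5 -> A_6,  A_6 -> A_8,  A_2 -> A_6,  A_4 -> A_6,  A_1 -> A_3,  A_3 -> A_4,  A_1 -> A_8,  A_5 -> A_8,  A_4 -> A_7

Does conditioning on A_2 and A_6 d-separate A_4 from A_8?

There are 3 undirected paths between A_4 and A_8; checking each against the conditioning set {A_2, A_6}:
  1. A_4 → A_6 ← A_5 → A_8 — A_6:collider[open]; A_5:fork[open] ⇒ active
  2. A_4 → A_6 → A_8 — A_6:chain[blocks] ⇒ blocked
  3. A_4 ← A_3 ← A_1 → A_8 — A_3:chain[open]; A_1:fork[open] ⇒ active
At least one path is unblocked, so d-separation fails.

No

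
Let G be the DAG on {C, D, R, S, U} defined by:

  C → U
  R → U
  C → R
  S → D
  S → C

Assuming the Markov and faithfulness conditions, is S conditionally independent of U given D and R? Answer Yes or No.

No

2 paths connect S and U; each must be blocked for d-separation to hold:
Path 1: S → C → U
  C is a chain and C is not conditioned on — no node blocks this path, so it is active.
Path 2: S → C → R → U
  R is a chain here and R is conditioned on, so the path is blocked at R.
Since the path S → C → U is active, S and U are not d-separated given {D, R}.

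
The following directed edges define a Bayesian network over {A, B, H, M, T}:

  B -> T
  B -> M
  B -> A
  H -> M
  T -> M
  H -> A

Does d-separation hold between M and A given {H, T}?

Enumerating the 3 paths from M to A and testing each for blocking by {H, T}:
Path 1: M ← H → A
  H is a fork here and H is conditioned on, so the path is blocked at H.
Path 2: M ← B → A
  B is a fork and B is not conditioned on — no node blocks this path, so it is active.
Path 3: M ← T ← B → A
  T is a chain here and T is conditioned on, so the path is blocked at T.
At least one path is unblocked, so d-separation fails.

No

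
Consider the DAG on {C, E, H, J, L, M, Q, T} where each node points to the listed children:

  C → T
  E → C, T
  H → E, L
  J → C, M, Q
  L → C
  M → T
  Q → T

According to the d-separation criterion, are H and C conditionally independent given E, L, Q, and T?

We examine all 5 paths between H and C:
Path 1: H → E → C
  E is a chain here and E is conditioned on, so the path is blocked at E.
Path 2: H → E → T ← C
  E is a chain here and E is conditioned on, so the path is blocked at E.
Path 3: H → E → T ← M ← J → C
  E is a chain here and E is conditioned on, so the path is blocked at E.
Path 4: H → E → T ← Q ← J → C
  E is a chain here and E is conditioned on, so the path is blocked at E.
Path 5: H → L → C
  L is a chain here and L is conditioned on, so the path is blocked at L.
Every path is blocked, so H and C are d-separated given {E, L, Q, T}.

Yes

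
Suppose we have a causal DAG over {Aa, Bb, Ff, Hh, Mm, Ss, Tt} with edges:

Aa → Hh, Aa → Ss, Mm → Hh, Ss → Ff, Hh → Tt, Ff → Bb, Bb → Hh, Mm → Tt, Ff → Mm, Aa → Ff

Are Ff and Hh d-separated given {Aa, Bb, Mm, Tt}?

There are 5 undirected paths between Ff and Hh; checking each against the conditioning set {Aa, Bb, Mm, Tt}:
  1. Ff ← Ss ← Aa → Hh — Ss:chain[open]; Aa:fork[blocks] ⇒ blocked
  2. Ff → Bb → Hh — Bb:chain[blocks] ⇒ blocked
  3. Ff ← Aa → Hh — Aa:fork[blocks] ⇒ blocked
  4. Ff → Mm → Hh — Mm:chain[blocks] ⇒ blocked
  5. Ff → Mm → Tt ← Hh — Mm:chain[blocks]; Tt:collider[open] ⇒ blocked
Since every path is blocked, d-separation holds.

Yes — Ff and Hh are d-separated given {Aa, Bb, Mm, Tt}.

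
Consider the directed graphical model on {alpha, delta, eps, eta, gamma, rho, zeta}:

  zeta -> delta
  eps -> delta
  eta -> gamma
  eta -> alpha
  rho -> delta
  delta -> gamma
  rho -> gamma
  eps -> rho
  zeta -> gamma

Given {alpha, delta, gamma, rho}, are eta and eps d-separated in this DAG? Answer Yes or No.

Enumerating the 6 paths from eta to eps and testing each for blocking by {alpha, delta, gamma, rho}:
Path 1: eta → gamma ← delta ← rho ← eps
  delta is a chain here and delta is conditioned on, so the path is blocked at delta.
Path 2: eta → gamma ← delta ← eps
  delta is a chain here and delta is conditioned on, so the path is blocked at delta.
Path 3: eta → gamma ← zeta → delta ← rho ← eps
  rho is a chain here and rho is conditioned on, so the path is blocked at rho.
Path 4: eta → gamma ← zeta → delta ← eps
  gamma is a collider and gamma is conditioned on, which opens it; zeta is a fork and zeta is not conditioned on; delta is a collider and delta is conditioned on, which opens it — no node blocks this path, so it is active.
Path 5: eta → gamma ← rho → delta ← eps
  rho is a fork here and rho is conditioned on, so the path is blocked at rho.
Path 6: eta → gamma ← rho ← eps
  rho is a chain here and rho is conditioned on, so the path is blocked at rho.
Because an active path exists, eta and eps are not d-separated.

No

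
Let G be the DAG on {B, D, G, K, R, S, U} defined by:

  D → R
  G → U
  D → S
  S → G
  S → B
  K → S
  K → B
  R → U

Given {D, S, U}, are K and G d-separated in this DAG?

Yes

Enumerating the 4 paths from K to G and testing each for blocking by {D, S, U}:
Path 1: K → S → G
  S is a chain here and S is conditioned on, so the path is blocked at S.
Path 2: K → S ← D → R → U ← G
  D is a fork here and D is conditioned on, so the path is blocked at D.
Path 3: K → B ← S → G
  B is a collider here and neither B nor any of its descendants is conditioned on, so the collider stays closed — the path is blocked at B.
Path 4: K → B ← S ← D → R → U ← G
  B is a collider here and neither B nor any of its descendants is conditioned on, so the collider stays closed — the path is blocked at B.
All paths are blocked; K ⊥ G | {D, S, U} holds.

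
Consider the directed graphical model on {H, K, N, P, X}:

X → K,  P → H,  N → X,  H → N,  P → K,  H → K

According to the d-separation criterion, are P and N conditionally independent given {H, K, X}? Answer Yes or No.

Yes — P and N are d-separated given {H, K, X}.

4 paths connect P and N; each must be blocked for d-separation to hold:
  1. P → K ← X ← N — K:collider[open]; X:chain[blocks] ⇒ blocked
  2. P → K ← H → N — K:collider[open]; H:fork[blocks] ⇒ blocked
  3. P → H → N — H:chain[blocks] ⇒ blocked
  4. P → H → K ← X ← N — H:chain[blocks]; K:collider[open]; X:chain[blocks] ⇒ blocked
Every path is blocked, so P and N are d-separated given {H, K, X}.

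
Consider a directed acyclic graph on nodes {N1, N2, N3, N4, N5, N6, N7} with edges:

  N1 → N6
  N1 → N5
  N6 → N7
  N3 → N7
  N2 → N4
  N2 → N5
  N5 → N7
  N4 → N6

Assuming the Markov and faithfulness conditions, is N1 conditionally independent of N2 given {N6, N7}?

4 paths connect N1 and N2; each must be blocked for d-separation to hold:
Path 1: N1 → N6 → N7 ← N5 ← N2
  N6 is a chain here and N6 is conditioned on, so the path is blocked at N6.
Path 2: N1 → N6 ← N4 ← N2
  N6 is a collider and N6 is conditioned on, which opens it; N4 is a chain and N4 is not conditioned on — no node blocks this path, so it is active.
Path 3: N1 → N5 → N7 ← N6 ← N4 ← N2
  N6 is a chain here and N6 is conditioned on, so the path is blocked at N6.
Path 4: N1 → N5 ← N2
  N5 is a collider and its descendant N7 is conditioned on, which opens it — no node blocks this path, so it is active.
At least one path is unblocked, so d-separation fails.

No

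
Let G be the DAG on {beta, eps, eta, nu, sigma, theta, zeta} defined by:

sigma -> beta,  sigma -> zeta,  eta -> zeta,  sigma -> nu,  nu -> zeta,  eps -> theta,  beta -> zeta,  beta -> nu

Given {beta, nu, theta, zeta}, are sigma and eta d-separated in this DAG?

5 paths connect sigma and eta; each must be blocked for d-separation to hold:
Path 1: sigma → beta → zeta ← eta
  beta is a chain here and beta is conditioned on, so the path is blocked at beta.
Path 2: sigma → beta → nu → zeta ← eta
  beta is a chain here and beta is conditioned on, so the path is blocked at beta.
Path 3: sigma → zeta ← eta
  zeta is a collider and zeta is conditioned on, which opens it — no node blocks this path, so it is active.
Path 4: sigma → nu ← beta → zeta ← eta
  beta is a fork here and beta is conditioned on, so the path is blocked at beta.
Path 5: sigma → nu → zeta ← eta
  nu is a chain here and nu is conditioned on, so the path is blocked at nu.
Because an active path exists, sigma and eta are not d-separated.

No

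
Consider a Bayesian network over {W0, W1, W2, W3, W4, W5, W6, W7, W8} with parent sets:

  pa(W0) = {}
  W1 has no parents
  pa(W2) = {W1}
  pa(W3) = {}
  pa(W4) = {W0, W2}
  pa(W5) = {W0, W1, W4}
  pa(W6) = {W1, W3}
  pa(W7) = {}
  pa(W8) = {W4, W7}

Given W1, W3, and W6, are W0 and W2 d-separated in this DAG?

Yes — W0 and W2 are d-separated given {W1, W3, W6}.

We examine all 4 paths between W0 and W2:
Path 1: W0 → W4 ← W2
  W4 is a collider here and neither W4 nor any of its descendants is conditioned on, so the collider stays closed — the path is blocked at W4.
Path 2: W0 → W4 → W5 ← W1 → W2
  W5 is a collider here and neither W5 nor any of its descendants is conditioned on, so the collider stays closed — the path is blocked at W5.
Path 3: W0 → W5 ← W1 → W2
  W5 is a collider here and neither W5 nor any of its descendants is conditioned on, so the collider stays closed — the path is blocked at W5.
Path 4: W0 → W5 ← W4 ← W2
  W5 is a collider here and neither W5 nor any of its descendants is conditioned on, so the collider stays closed — the path is blocked at W5.
All paths are blocked; W0 ⊥ W2 | {W1, W3, W6} holds.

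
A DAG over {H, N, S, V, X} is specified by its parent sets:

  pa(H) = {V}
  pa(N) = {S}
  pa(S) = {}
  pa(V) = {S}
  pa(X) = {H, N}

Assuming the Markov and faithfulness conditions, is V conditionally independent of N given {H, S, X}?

Yes

We examine all 2 paths between V and N:
Path 1: V → H → X ← N
  H is a chain here and H is conditioned on, so the path is blocked at H.
Path 2: V ← S → N
  S is a fork here and S is conditioned on, so the path is blocked at S.
Every path is blocked, so V and N are d-separated given {H, S, X}.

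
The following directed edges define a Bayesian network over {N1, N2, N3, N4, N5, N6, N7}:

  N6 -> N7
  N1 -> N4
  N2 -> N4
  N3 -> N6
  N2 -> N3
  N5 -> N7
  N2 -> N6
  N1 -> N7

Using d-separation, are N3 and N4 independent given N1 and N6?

4 paths connect N3 and N4; each must be blocked for d-separation to hold:
Path 1: N3 ← N2 → N4
  N2 is a fork and N2 is not conditioned on — no node blocks this path, so it is active.
Path 2: N3 ← N2 → N6 → N7 ← N1 → N4
  N6 is a chain here and N6 is conditioned on, so the path is blocked at N6.
Path 3: N3 → N6 ← N2 → N4
  N6 is a collider and N6 is conditioned on, which opens it; N2 is a fork and N2 is not conditioned on — no node blocks this path, so it is active.
Path 4: N3 → N6 → N7 ← N1 → N4
  N6 is a chain here and N6 is conditioned on, so the path is blocked at N6.
At least one path is unblocked, so d-separation fails.

No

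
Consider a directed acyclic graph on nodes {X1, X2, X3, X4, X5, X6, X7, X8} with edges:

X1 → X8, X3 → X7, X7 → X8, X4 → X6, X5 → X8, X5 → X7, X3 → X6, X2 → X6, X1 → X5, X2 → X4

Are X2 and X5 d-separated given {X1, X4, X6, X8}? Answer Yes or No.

No

Enumerating the 6 paths from X2 to X5 and testing each for blocking by {X1, X4, X6, X8}:
Path 1: X2 → X4 → X6 ← X3 → X7 → X8 ← X1 → X5
  X4 is a chain here and X4 is conditioned on, so the path is blocked at X4.
Path 2: X2 → X4 → X6 ← X3 → X7 → X8 ← X5
  X4 is a chain here and X4 is conditioned on, so the path is blocked at X4.
Path 3: X2 → X4 → X6 ← X3 → X7 ← X5
  X4 is a chain here and X4 is conditioned on, so the path is blocked at X4.
Path 4: X2 → X6 ← X3 → X7 → X8 ← X1 → X5
  X1 is a fork here and X1 is conditioned on, so the path is blocked at X1.
Path 5: X2 → X6 ← X3 → X7 → X8 ← X5
  X6 is a collider and X6 is conditioned on, which opens it; X3 is a fork and X3 is not conditioned on; X7 is a chain and X7 is not conditioned on; X8 is a collider and X8 is conditioned on, which opens it — no node blocks this path, so it is active.
Path 6: X2 → X6 ← X3 → X7 ← X5
  X6 is a collider and X6 is conditioned on, which opens it; X3 is a fork and X3 is not conditioned on; X7 is a collider and its descendant X8 is conditioned on, which opens it — no node blocks this path, so it is active.
Because an active path exists, X2 and X5 are not d-separated.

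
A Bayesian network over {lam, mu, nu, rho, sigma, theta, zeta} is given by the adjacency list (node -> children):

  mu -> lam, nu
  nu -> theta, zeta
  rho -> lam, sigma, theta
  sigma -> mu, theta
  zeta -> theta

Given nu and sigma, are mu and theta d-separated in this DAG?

Yes

Enumerating the 6 paths from mu to theta and testing each for blocking by {nu, sigma}:
Path 1: mu → nu → zeta → theta
  nu is a chain here and nu is conditioned on, so the path is blocked at nu.
Path 2: mu → nu → theta
  nu is a chain here and nu is conditioned on, so the path is blocked at nu.
Path 3: mu ← sigma → theta
  sigma is a fork here and sigma is conditioned on, so the path is blocked at sigma.
Path 4: mu ← sigma ← rho → theta
  sigma is a chain here and sigma is conditioned on, so the path is blocked at sigma.
Path 5: mu → lam ← rho → sigma → theta
  lam is a collider here and neither lam nor any of its descendants is conditioned on, so the collider stays closed — the path is blocked at lam.
Path 6: mu → lam ← rho → theta
  lam is a collider here and neither lam nor any of its descendants is conditioned on, so the collider stays closed — the path is blocked at lam.
Every path is blocked, so mu and theta are d-separated given {nu, sigma}.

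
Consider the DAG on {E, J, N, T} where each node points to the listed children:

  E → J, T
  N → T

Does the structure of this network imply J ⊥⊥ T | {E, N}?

Only one path connects J and T:
Path 1: J ← E → T
  E is a fork here and E is conditioned on, so the path is blocked at E.
Since every path is blocked, d-separation holds.

Yes — J and T are d-separated given {E, N}.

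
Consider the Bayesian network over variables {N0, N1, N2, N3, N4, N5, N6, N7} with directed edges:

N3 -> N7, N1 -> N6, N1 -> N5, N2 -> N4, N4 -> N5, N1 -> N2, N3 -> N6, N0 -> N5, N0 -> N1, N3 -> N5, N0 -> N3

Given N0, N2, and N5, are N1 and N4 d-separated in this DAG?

No — N1 and N4 are not d-separated given {N0, N2, N5}.

We examine all 6 paths between N1 and N4:
Path 1: N1 ← N0 → N3 → N5 ← N4
  N0 is a fork here and N0 is conditioned on, so the path is blocked at N0.
Path 2: N1 ← N0 → N5 ← N4
  N0 is a fork here and N0 is conditioned on, so the path is blocked at N0.
Path 3: N1 → N6 ← N3 ← N0 → N5 ← N4
  N6 is a collider here and neither N6 nor any of its descendants is conditioned on, so the collider stays closed — the path is blocked at N6.
Path 4: N1 → N6 ← N3 → N5 ← N4
  N6 is a collider here and neither N6 nor any of its descendants is conditioned on, so the collider stays closed — the path is blocked at N6.
Path 5: N1 → N5 ← N4
  N5 is a collider and N5 is conditioned on, which opens it — no node blocks this path, so it is active.
Path 6: N1 → N2 → N4
  N2 is a chain here and N2 is conditioned on, so the path is blocked at N2.
At least one path is unblocked, so d-separation fails.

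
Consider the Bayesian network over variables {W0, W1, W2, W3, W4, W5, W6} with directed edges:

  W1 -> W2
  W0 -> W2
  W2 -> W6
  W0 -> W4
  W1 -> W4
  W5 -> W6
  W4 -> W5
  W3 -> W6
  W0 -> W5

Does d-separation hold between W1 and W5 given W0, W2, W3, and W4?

Enumerating the 6 paths from W1 to W5 and testing each for blocking by {W0, W2, W3, W4}:
Path 1: W1 → W2 → W6 ← W5
  W2 is a chain here and W2 is conditioned on, so the path is blocked at W2.
Path 2: W1 → W2 ← W0 → W4 → W5
  W0 is a fork here and W0 is conditioned on, so the path is blocked at W0.
Path 3: W1 → W2 ← W0 → W5
  W0 is a fork here and W0 is conditioned on, so the path is blocked at W0.
Path 4: W1 → W4 ← W0 → W2 → W6 ← W5
  W0 is a fork here and W0 is conditioned on, so the path is blocked at W0.
Path 5: W1 → W4 ← W0 → W5
  W0 is a fork here and W0 is conditioned on, so the path is blocked at W0.
Path 6: W1 → W4 → W5
  W4 is a chain here and W4 is conditioned on, so the path is blocked at W4.
Every path is blocked, so W1 and W5 are d-separated given {W0, W2, W3, W4}.

Yes — W1 and W5 are d-separated given {W0, W2, W3, W4}.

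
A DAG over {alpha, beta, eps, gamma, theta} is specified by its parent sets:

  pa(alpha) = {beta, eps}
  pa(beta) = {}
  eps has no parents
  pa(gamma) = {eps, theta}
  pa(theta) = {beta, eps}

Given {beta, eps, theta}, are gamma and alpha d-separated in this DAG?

Yes — gamma and alpha are d-separated given {beta, eps, theta}.

There are 4 undirected paths between gamma and alpha; checking each against the conditioning set {beta, eps, theta}:
Path 1: gamma ← theta ← beta → alpha
  theta is a chain here and theta is conditioned on, so the path is blocked at theta.
Path 2: gamma ← theta ← eps → alpha
  theta is a chain here and theta is conditioned on, so the path is blocked at theta.
Path 3: gamma ← eps → theta ← beta → alpha
  eps is a fork here and eps is conditioned on, so the path is blocked at eps.
Path 4: gamma ← eps → alpha
  eps is a fork here and eps is conditioned on, so the path is blocked at eps.
Since every path is blocked, d-separation holds.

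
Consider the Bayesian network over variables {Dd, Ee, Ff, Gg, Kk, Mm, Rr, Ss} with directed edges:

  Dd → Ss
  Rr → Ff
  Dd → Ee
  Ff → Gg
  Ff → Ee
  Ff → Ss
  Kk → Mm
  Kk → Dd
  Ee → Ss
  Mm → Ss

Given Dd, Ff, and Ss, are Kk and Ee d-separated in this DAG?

No — Kk and Ee are not d-separated given {Dd, Ff, Ss}.

We examine all 6 paths between Kk and Ee:
Path 1: Kk → Dd → Ss ← Ee
  Dd is a chain here and Dd is conditioned on, so the path is blocked at Dd.
Path 2: Kk → Dd → Ss ← Ff → Ee
  Dd is a chain here and Dd is conditioned on, so the path is blocked at Dd.
Path 3: Kk → Dd → Ee
  Dd is a chain here and Dd is conditioned on, so the path is blocked at Dd.
Path 4: Kk → Mm → Ss ← Dd → Ee
  Dd is a fork here and Dd is conditioned on, so the path is blocked at Dd.
Path 5: Kk → Mm → Ss ← Ee
  Mm is a chain and Mm is not conditioned on; Ss is a collider and Ss is conditioned on, which opens it — no node blocks this path, so it is active.
Path 6: Kk → Mm → Ss ← Ff → Ee
  Ff is a fork here and Ff is conditioned on, so the path is blocked at Ff.
Since the path Kk → Mm → Ss ← Ee is active, Kk and Ee are not d-separated given {Dd, Ff, Ss}.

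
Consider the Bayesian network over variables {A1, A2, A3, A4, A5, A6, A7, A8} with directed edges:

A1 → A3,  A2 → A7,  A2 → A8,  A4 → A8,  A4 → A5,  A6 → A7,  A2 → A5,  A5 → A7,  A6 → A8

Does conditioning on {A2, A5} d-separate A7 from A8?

No — A7 and A8 are not d-separated given {A2, A5}.

There are 5 undirected paths between A7 and A8; checking each against the conditioning set {A2, A5}:
Path 1: A7 ← A5 ← A2 → A8
  A5 is a chain here and A5 is conditioned on, so the path is blocked at A5.
Path 2: A7 ← A5 ← A4 → A8
  A5 is a chain here and A5 is conditioned on, so the path is blocked at A5.
Path 3: A7 ← A2 → A8
  A2 is a fork here and A2 is conditioned on, so the path is blocked at A2.
Path 4: A7 ← A2 → A5 ← A4 → A8
  A2 is a fork here and A2 is conditioned on, so the path is blocked at A2.
Path 5: A7 ← A6 → A8
  A6 is a fork and A6 is not conditioned on — no node blocks this path, so it is active.
Since the path A7 ← A6 → A8 is active, A7 and A8 are not d-separated given {A2, A5}.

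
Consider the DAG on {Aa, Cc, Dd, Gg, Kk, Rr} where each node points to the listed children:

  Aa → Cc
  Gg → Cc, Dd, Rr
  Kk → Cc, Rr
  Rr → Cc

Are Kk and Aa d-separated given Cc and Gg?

No

Enumerating the 3 paths from Kk to Aa and testing each for blocking by {Cc, Gg}:
Path 1: Kk → Rr ← Gg → Cc ← Aa
  Gg is a fork here and Gg is conditioned on, so the path is blocked at Gg.
Path 2: Kk → Rr → Cc ← Aa
  Rr is a chain and Rr is not conditioned on; Cc is a collider and Cc is conditioned on, which opens it — no node blocks this path, so it is active.
Path 3: Kk → Cc ← Aa
  Cc is a collider and Cc is conditioned on, which opens it — no node blocks this path, so it is active.
Because an active path exists, Kk and Aa are not d-separated.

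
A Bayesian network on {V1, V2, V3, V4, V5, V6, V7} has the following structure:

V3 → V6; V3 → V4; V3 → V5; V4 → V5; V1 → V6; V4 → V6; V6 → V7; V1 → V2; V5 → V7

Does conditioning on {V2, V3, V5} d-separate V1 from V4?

Yes — V1 and V4 are d-separated given {V2, V3, V5}.

There are 5 undirected paths between V1 and V4; checking each against the conditioning set {V2, V3, V5}:
  1. V1 → V6 ← V4 — V6:collider[blocks] ⇒ blocked
  2. V1 → V6 → V7 ← V5 ← V4 — V6:chain[open]; V7:collider[blocks]; V5:chain[blocks] ⇒ blocked
  3. V1 → V6 → V7 ← V5 ← V3 → V4 — V6:chain[open]; V7:collider[blocks]; V5:chain[blocks]; V3:fork[blocks] ⇒ blocked
  4. V1 → V6 ← V3 → V4 — V6:collider[blocks]; V3:fork[blocks] ⇒ blocked
  5. V1 → V6 ← V3 → V5 ← V4 — V6:collider[blocks]; V3:fork[blocks]; V5:collider[open] ⇒ blocked
All paths are blocked; V1 ⊥ V4 | {V2, V3, V5} holds.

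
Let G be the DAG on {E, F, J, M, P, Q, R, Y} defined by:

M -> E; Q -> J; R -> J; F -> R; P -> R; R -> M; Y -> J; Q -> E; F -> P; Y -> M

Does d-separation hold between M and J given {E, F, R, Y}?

There are 3 undirected paths between M and J; checking each against the conditioning set {E, F, R, Y}:
  1. M → E ← Q → J — E:collider[open]; Q:fork[open] ⇒ active
  2. M ← Y → J — Y:fork[blocks] ⇒ blocked
  3. M ← R → J — R:fork[blocks] ⇒ blocked
Because an active path exists, M and J are not d-separated.

No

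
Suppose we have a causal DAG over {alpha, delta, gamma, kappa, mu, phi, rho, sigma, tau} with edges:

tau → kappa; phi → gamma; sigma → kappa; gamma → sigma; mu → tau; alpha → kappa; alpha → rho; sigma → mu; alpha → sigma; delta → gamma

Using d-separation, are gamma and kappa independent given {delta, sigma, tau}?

Enumerating the 3 paths from gamma to kappa and testing each for blocking by {delta, sigma, tau}:
Path 1: gamma → sigma → kappa
  sigma is a chain here and sigma is conditioned on, so the path is blocked at sigma.
Path 2: gamma → sigma → mu → tau → kappa
  sigma is a chain here and sigma is conditioned on, so the path is blocked at sigma.
Path 3: gamma → sigma ← alpha → kappa
  sigma is a collider and sigma is conditioned on, which opens it; alpha is a fork and alpha is not conditioned on — no node blocks this path, so it is active.
Since the path gamma → sigma ← alpha → kappa is active, gamma and kappa are not d-separated given {delta, sigma, tau}.

No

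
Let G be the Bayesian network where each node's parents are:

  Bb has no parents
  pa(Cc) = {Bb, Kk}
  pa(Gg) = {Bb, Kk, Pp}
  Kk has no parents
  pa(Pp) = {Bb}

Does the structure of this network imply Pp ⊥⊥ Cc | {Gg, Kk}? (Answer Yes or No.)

We examine all 4 paths between Pp and Cc:
Path 1: Pp → Gg ← Kk → Cc
  Kk is a fork here and Kk is conditioned on, so the path is blocked at Kk.
Path 2: Pp → Gg ← Bb → Cc
  Gg is a collider and Gg is conditioned on, which opens it; Bb is a fork and Bb is not conditioned on — no node blocks this path, so it is active.
Path 3: Pp ← Bb → Gg ← Kk → Cc
  Kk is a fork here and Kk is conditioned on, so the path is blocked at Kk.
Path 4: Pp ← Bb → Cc
  Bb is a fork and Bb is not conditioned on — no node blocks this path, so it is active.
Because an active path exists, Pp and Cc are not d-separated.

No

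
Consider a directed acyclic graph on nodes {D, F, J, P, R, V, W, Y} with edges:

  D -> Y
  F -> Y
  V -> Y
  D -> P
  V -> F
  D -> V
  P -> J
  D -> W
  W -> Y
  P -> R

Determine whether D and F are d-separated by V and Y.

Enumerating the 6 paths from D to F and testing each for blocking by {V, Y}:
  1. D → Y ← V → F — Y:collider[open]; V:fork[blocks] ⇒ blocked
  2. D → Y ← F — Y:collider[open] ⇒ active
  3. D → V → Y ← F — V:chain[blocks]; Y:collider[open] ⇒ blocked
  4. D → V → F — V:chain[blocks] ⇒ blocked
  5. D → W → Y ← V → F — W:chain[open]; Y:collider[open]; V:fork[blocks] ⇒ blocked
  6. D → W → Y ← F — W:chain[open]; Y:collider[open] ⇒ active
At least one path is unblocked, so d-separation fails.

No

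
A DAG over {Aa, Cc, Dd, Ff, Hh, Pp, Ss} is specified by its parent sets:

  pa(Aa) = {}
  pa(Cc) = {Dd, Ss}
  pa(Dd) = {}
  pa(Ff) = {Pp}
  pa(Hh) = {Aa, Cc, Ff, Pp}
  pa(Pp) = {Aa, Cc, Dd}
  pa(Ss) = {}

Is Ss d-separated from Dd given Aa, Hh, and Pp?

There are 5 undirected paths between Ss and Dd; checking each against the conditioning set {Aa, Hh, Pp}:
  1. Ss → Cc ← Dd — Cc:collider[open] ⇒ active
  2. Ss → Cc → Pp ← Dd — Cc:chain[open]; Pp:collider[open] ⇒ active
  3. Ss → Cc → Hh ← Pp ← Dd — Cc:chain[open]; Hh:collider[open]; Pp:chain[blocks] ⇒ blocked
  4. Ss → Cc → Hh ← Aa → Pp ← Dd — Cc:chain[open]; Hh:collider[open]; Aa:fork[blocks]; Pp:collider[open] ⇒ blocked
  5. Ss → Cc → Hh ← Ff ← Pp ← Dd — Cc:chain[open]; Hh:collider[open]; Ff:chain[open]; Pp:chain[blocks] ⇒ blocked
Since the path Ss → Cc ← Dd is active, Ss and Dd are not d-separated given {Aa, Hh, Pp}.

No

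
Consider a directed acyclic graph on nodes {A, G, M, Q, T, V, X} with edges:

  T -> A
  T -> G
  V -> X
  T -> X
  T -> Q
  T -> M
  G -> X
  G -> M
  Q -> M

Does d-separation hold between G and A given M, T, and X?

We examine all 4 paths between G and A:
Path 1: G → X ← T → A
  T is a fork here and T is conditioned on, so the path is blocked at T.
Path 2: G → M ← Q ← T → A
  T is a fork here and T is conditioned on, so the path is blocked at T.
Path 3: G → M ← T → A
  T is a fork here and T is conditioned on, so the path is blocked at T.
Path 4: G ← T → A
  T is a fork here and T is conditioned on, so the path is blocked at T.
Since every path is blocked, d-separation holds.

Yes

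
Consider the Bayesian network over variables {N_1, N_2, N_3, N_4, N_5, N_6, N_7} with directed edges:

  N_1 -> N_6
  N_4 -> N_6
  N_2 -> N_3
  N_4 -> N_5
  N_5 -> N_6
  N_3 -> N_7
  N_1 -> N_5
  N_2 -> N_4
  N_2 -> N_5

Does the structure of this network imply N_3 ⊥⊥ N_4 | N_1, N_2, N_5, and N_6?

Yes — N_3 and N_4 are d-separated given {N_1, N_2, N_5, N_6}.

4 paths connect N_3 and N_4; each must be blocked for d-separation to hold:
  1. N_3 ← N_2 → N_4 — N_2:fork[blocks] ⇒ blocked
  2. N_3 ← N_2 → N_5 ← N_1 → N_6 ← N_4 — N_2:fork[blocks]; N_5:collider[open]; N_1:fork[blocks]; N_6:collider[open] ⇒ blocked
  3. N_3 ← N_2 → N_5 → N_6 ← N_4 — N_2:fork[blocks]; N_5:chain[blocks]; N_6:collider[open] ⇒ blocked
  4. N_3 ← N_2 → N_5 ← N_4 — N_2:fork[blocks]; N_5:collider[open] ⇒ blocked
Every path is blocked, so N_3 and N_4 are d-separated given {N_1, N_2, N_5, N_6}.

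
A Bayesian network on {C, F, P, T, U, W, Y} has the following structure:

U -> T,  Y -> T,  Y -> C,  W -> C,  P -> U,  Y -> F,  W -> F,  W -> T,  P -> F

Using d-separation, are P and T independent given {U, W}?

Yes — P and T are d-separated given {U, W}.

5 paths connect P and T; each must be blocked for d-separation to hold:
Path 1: P → U → T
  U is a chain here and U is conditioned on, so the path is blocked at U.
Path 2: P → F ← W → T
  F is a collider here and neither F nor any of its descendants is conditioned on, so the collider stays closed — the path is blocked at F.
Path 3: P → F ← W → C ← Y → T
  F is a collider here and neither F nor any of its descendants is conditioned on, so the collider stays closed — the path is blocked at F.
Path 4: P → F ← Y → T
  F is a collider here and neither F nor any of its descendants is conditioned on, so the collider stays closed — the path is blocked at F.
Path 5: P → F ← Y → C ← W → T
  F is a collider here and neither F nor any of its descendants is conditioned on, so the collider stays closed — the path is blocked at F.
Since every path is blocked, d-separation holds.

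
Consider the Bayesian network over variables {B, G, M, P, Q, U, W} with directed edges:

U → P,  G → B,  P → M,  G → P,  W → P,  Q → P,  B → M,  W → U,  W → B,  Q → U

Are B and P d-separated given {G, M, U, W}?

5 paths connect B and P; each must be blocked for d-separation to hold:
Path 1: B ← W → U ← Q → P
  W is a fork here and W is conditioned on, so the path is blocked at W.
Path 2: B ← W → U → P
  W is a fork here and W is conditioned on, so the path is blocked at W.
Path 3: B ← W → P
  W is a fork here and W is conditioned on, so the path is blocked at W.
Path 4: B → M ← P
  M is a collider and M is conditioned on, which opens it — no node blocks this path, so it is active.
Path 5: B ← G → P
  G is a fork here and G is conditioned on, so the path is blocked at G.
Because an active path exists, B and P are not d-separated.

No — B and P are not d-separated given {G, M, U, W}.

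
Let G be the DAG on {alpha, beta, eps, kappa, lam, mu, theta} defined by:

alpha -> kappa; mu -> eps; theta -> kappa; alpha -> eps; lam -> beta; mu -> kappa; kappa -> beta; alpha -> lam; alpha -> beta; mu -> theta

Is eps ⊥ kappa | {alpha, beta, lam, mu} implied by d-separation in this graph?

Yes

5 paths connect eps and kappa; each must be blocked for d-separation to hold:
  1. eps ← alpha → beta ← kappa — alpha:fork[blocks]; beta:collider[open] ⇒ blocked
  2. eps ← alpha → kappa — alpha:fork[blocks] ⇒ blocked
  3. eps ← alpha → lam → beta ← kappa — alpha:fork[blocks]; lam:chain[blocks]; beta:collider[open] ⇒ blocked
  4. eps ← mu → kappa — mu:fork[blocks] ⇒ blocked
  5. eps ← mu → theta → kappa — mu:fork[blocks]; theta:chain[open] ⇒ blocked
Every path is blocked, so eps and kappa are d-separated given {alpha, beta, lam, mu}.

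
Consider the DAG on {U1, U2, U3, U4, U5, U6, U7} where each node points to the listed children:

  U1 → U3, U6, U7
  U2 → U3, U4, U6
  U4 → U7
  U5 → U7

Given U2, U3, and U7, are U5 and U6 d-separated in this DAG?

No

4 paths connect U5 and U6; each must be blocked for d-separation to hold:
  1. U5 → U7 ← U4 ← U2 → U3 ← U1 → U6 — U7:collider[open]; U4:chain[open]; U2:fork[blocks]; U3:collider[open]; U1:fork[open] ⇒ blocked
  2. U5 → U7 ← U4 ← U2 → U6 — U7:collider[open]; U4:chain[open]; U2:fork[blocks] ⇒ blocked
  3. U5 → U7 ← U1 → U3 ← U2 → U6 — U7:collider[open]; U1:fork[open]; U3:collider[open]; U2:fork[blocks] ⇒ blocked
  4. U5 → U7 ← U1 → U6 — U7:collider[open]; U1:fork[open] ⇒ active
Because an active path exists, U5 and U6 are not d-separated.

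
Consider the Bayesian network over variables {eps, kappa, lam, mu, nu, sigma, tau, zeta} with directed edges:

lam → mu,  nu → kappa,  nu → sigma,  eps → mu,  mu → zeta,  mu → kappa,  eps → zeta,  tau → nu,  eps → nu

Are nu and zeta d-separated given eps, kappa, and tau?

No — nu and zeta are not d-separated given {eps, kappa, tau}.

4 paths connect nu and zeta; each must be blocked for d-separation to hold:
Path 1: nu → kappa ← mu → zeta
  kappa is a collider and kappa is conditioned on, which opens it; mu is a fork and mu is not conditioned on — no node blocks this path, so it is active.
Path 2: nu → kappa ← mu ← eps → zeta
  eps is a fork here and eps is conditioned on, so the path is blocked at eps.
Path 3: nu ← eps → zeta
  eps is a fork here and eps is conditioned on, so the path is blocked at eps.
Path 4: nu ← eps → mu → zeta
  eps is a fork here and eps is conditioned on, so the path is blocked at eps.
Since the path nu → kappa ← mu → zeta is active, nu and zeta are not d-separated given {eps, kappa, tau}.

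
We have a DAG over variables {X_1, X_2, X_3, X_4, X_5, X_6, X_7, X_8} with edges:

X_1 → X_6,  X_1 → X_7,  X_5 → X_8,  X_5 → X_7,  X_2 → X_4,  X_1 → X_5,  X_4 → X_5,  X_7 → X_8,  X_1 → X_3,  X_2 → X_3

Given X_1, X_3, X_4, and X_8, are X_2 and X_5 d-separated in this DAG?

Yes

Enumerating the 4 paths from X_2 to X_5 and testing each for blocking by {X_1, X_3, X_4, X_8}:
Path 1: X_2 → X_3 ← X_1 → X_5
  X_1 is a fork here and X_1 is conditioned on, so the path is blocked at X_1.
Path 2: X_2 → X_3 ← X_1 → X_7 → X_8 ← X_5
  X_1 is a fork here and X_1 is conditioned on, so the path is blocked at X_1.
Path 3: X_2 → X_3 ← X_1 → X_7 ← X_5
  X_1 is a fork here and X_1 is conditioned on, so the path is blocked at X_1.
Path 4: X_2 → X_4 → X_5
  X_4 is a chain here and X_4 is conditioned on, so the path is blocked at X_4.
All paths are blocked; X_2 ⊥ X_5 | {X_1, X_3, X_4, X_8} holds.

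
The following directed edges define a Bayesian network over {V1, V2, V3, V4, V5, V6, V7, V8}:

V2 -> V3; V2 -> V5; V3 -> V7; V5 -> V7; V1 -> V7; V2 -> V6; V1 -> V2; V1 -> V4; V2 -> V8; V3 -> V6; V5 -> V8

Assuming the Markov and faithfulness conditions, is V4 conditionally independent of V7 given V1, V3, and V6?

5 paths connect V4 and V7; each must be blocked for d-separation to hold:
  1. V4 ← V1 → V7 — V1:fork[blocks] ⇒ blocked
  2. V4 ← V1 → V2 → V3 → V7 — V1:fork[blocks]; V2:chain[open]; V3:chain[blocks] ⇒ blocked
  3. V4 ← V1 → V2 → V8 ← V5 → V7 — V1:fork[blocks]; V2:chain[open]; V8:collider[blocks]; V5:fork[open] ⇒ blocked
  4. V4 ← V1 → V2 → V5 → V7 — V1:fork[blocks]; V2:chain[open]; V5:chain[open] ⇒ blocked
  5. V4 ← V1 → V2 → V6 ← V3 → V7 — V1:fork[blocks]; V2:chain[open]; V6:collider[open]; V3:fork[blocks] ⇒ blocked
All paths are blocked; V4 ⊥ V7 | {V1, V3, V6} holds.

Yes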